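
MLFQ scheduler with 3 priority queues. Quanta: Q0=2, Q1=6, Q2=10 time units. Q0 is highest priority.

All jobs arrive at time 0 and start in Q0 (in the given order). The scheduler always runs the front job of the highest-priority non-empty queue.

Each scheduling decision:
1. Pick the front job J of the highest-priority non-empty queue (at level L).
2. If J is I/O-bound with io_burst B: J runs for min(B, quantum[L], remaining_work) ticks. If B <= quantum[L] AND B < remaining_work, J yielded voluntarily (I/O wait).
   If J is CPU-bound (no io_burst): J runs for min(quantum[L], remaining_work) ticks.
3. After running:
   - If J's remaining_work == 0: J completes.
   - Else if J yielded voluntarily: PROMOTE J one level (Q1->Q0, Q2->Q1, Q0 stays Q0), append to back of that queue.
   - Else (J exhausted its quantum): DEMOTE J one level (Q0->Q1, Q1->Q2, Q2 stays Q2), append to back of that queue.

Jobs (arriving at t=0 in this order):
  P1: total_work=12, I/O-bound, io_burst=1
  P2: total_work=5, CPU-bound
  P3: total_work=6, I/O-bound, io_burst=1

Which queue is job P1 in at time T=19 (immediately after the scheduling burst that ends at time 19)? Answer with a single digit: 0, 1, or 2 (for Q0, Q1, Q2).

t=0-1: P1@Q0 runs 1, rem=11, I/O yield, promote→Q0. Q0=[P2,P3,P1] Q1=[] Q2=[]
t=1-3: P2@Q0 runs 2, rem=3, quantum used, demote→Q1. Q0=[P3,P1] Q1=[P2] Q2=[]
t=3-4: P3@Q0 runs 1, rem=5, I/O yield, promote→Q0. Q0=[P1,P3] Q1=[P2] Q2=[]
t=4-5: P1@Q0 runs 1, rem=10, I/O yield, promote→Q0. Q0=[P3,P1] Q1=[P2] Q2=[]
t=5-6: P3@Q0 runs 1, rem=4, I/O yield, promote→Q0. Q0=[P1,P3] Q1=[P2] Q2=[]
t=6-7: P1@Q0 runs 1, rem=9, I/O yield, promote→Q0. Q0=[P3,P1] Q1=[P2] Q2=[]
t=7-8: P3@Q0 runs 1, rem=3, I/O yield, promote→Q0. Q0=[P1,P3] Q1=[P2] Q2=[]
t=8-9: P1@Q0 runs 1, rem=8, I/O yield, promote→Q0. Q0=[P3,P1] Q1=[P2] Q2=[]
t=9-10: P3@Q0 runs 1, rem=2, I/O yield, promote→Q0. Q0=[P1,P3] Q1=[P2] Q2=[]
t=10-11: P1@Q0 runs 1, rem=7, I/O yield, promote→Q0. Q0=[P3,P1] Q1=[P2] Q2=[]
t=11-12: P3@Q0 runs 1, rem=1, I/O yield, promote→Q0. Q0=[P1,P3] Q1=[P2] Q2=[]
t=12-13: P1@Q0 runs 1, rem=6, I/O yield, promote→Q0. Q0=[P3,P1] Q1=[P2] Q2=[]
t=13-14: P3@Q0 runs 1, rem=0, completes. Q0=[P1] Q1=[P2] Q2=[]
t=14-15: P1@Q0 runs 1, rem=5, I/O yield, promote→Q0. Q0=[P1] Q1=[P2] Q2=[]
t=15-16: P1@Q0 runs 1, rem=4, I/O yield, promote→Q0. Q0=[P1] Q1=[P2] Q2=[]
t=16-17: P1@Q0 runs 1, rem=3, I/O yield, promote→Q0. Q0=[P1] Q1=[P2] Q2=[]
t=17-18: P1@Q0 runs 1, rem=2, I/O yield, promote→Q0. Q0=[P1] Q1=[P2] Q2=[]
t=18-19: P1@Q0 runs 1, rem=1, I/O yield, promote→Q0. Q0=[P1] Q1=[P2] Q2=[]
t=19-20: P1@Q0 runs 1, rem=0, completes. Q0=[] Q1=[P2] Q2=[]
t=20-23: P2@Q1 runs 3, rem=0, completes. Q0=[] Q1=[] Q2=[]

Answer: 0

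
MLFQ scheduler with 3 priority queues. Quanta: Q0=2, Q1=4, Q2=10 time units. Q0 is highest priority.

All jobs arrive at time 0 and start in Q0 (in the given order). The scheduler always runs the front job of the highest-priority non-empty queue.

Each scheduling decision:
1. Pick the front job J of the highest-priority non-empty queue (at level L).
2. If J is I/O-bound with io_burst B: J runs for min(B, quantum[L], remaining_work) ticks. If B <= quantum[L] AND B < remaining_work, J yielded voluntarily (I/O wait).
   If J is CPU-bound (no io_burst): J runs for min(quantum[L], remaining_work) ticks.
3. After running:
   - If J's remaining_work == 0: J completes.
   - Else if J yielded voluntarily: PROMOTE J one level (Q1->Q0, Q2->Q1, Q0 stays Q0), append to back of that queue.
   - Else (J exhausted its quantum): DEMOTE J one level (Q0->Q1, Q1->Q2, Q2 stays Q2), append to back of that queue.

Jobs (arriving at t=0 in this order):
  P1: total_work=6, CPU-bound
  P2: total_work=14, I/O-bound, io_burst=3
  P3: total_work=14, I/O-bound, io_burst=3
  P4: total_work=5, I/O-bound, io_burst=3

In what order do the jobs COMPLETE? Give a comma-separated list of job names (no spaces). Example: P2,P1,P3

t=0-2: P1@Q0 runs 2, rem=4, quantum used, demote→Q1. Q0=[P2,P3,P4] Q1=[P1] Q2=[]
t=2-4: P2@Q0 runs 2, rem=12, quantum used, demote→Q1. Q0=[P3,P4] Q1=[P1,P2] Q2=[]
t=4-6: P3@Q0 runs 2, rem=12, quantum used, demote→Q1. Q0=[P4] Q1=[P1,P2,P3] Q2=[]
t=6-8: P4@Q0 runs 2, rem=3, quantum used, demote→Q1. Q0=[] Q1=[P1,P2,P3,P4] Q2=[]
t=8-12: P1@Q1 runs 4, rem=0, completes. Q0=[] Q1=[P2,P3,P4] Q2=[]
t=12-15: P2@Q1 runs 3, rem=9, I/O yield, promote→Q0. Q0=[P2] Q1=[P3,P4] Q2=[]
t=15-17: P2@Q0 runs 2, rem=7, quantum used, demote→Q1. Q0=[] Q1=[P3,P4,P2] Q2=[]
t=17-20: P3@Q1 runs 3, rem=9, I/O yield, promote→Q0. Q0=[P3] Q1=[P4,P2] Q2=[]
t=20-22: P3@Q0 runs 2, rem=7, quantum used, demote→Q1. Q0=[] Q1=[P4,P2,P3] Q2=[]
t=22-25: P4@Q1 runs 3, rem=0, completes. Q0=[] Q1=[P2,P3] Q2=[]
t=25-28: P2@Q1 runs 3, rem=4, I/O yield, promote→Q0. Q0=[P2] Q1=[P3] Q2=[]
t=28-30: P2@Q0 runs 2, rem=2, quantum used, demote→Q1. Q0=[] Q1=[P3,P2] Q2=[]
t=30-33: P3@Q1 runs 3, rem=4, I/O yield, promote→Q0. Q0=[P3] Q1=[P2] Q2=[]
t=33-35: P3@Q0 runs 2, rem=2, quantum used, demote→Q1. Q0=[] Q1=[P2,P3] Q2=[]
t=35-37: P2@Q1 runs 2, rem=0, completes. Q0=[] Q1=[P3] Q2=[]
t=37-39: P3@Q1 runs 2, rem=0, completes. Q0=[] Q1=[] Q2=[]

Answer: P1,P4,P2,P3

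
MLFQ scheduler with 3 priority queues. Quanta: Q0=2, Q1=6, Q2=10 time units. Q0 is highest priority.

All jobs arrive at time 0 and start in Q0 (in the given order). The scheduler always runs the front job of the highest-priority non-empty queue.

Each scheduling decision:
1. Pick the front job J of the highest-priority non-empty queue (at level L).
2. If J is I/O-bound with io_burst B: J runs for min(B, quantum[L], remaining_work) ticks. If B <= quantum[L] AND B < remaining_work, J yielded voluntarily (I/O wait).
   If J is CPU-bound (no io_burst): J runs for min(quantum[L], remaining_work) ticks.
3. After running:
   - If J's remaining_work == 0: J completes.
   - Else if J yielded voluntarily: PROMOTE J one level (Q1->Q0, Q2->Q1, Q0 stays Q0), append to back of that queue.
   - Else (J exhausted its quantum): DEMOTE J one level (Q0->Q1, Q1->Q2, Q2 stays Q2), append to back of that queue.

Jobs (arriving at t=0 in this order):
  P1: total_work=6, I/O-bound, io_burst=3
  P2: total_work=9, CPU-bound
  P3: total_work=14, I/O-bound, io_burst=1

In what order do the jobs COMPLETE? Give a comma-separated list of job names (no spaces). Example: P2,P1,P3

Answer: P3,P1,P2

Derivation:
t=0-2: P1@Q0 runs 2, rem=4, quantum used, demote→Q1. Q0=[P2,P3] Q1=[P1] Q2=[]
t=2-4: P2@Q0 runs 2, rem=7, quantum used, demote→Q1. Q0=[P3] Q1=[P1,P2] Q2=[]
t=4-5: P3@Q0 runs 1, rem=13, I/O yield, promote→Q0. Q0=[P3] Q1=[P1,P2] Q2=[]
t=5-6: P3@Q0 runs 1, rem=12, I/O yield, promote→Q0. Q0=[P3] Q1=[P1,P2] Q2=[]
t=6-7: P3@Q0 runs 1, rem=11, I/O yield, promote→Q0. Q0=[P3] Q1=[P1,P2] Q2=[]
t=7-8: P3@Q0 runs 1, rem=10, I/O yield, promote→Q0. Q0=[P3] Q1=[P1,P2] Q2=[]
t=8-9: P3@Q0 runs 1, rem=9, I/O yield, promote→Q0. Q0=[P3] Q1=[P1,P2] Q2=[]
t=9-10: P3@Q0 runs 1, rem=8, I/O yield, promote→Q0. Q0=[P3] Q1=[P1,P2] Q2=[]
t=10-11: P3@Q0 runs 1, rem=7, I/O yield, promote→Q0. Q0=[P3] Q1=[P1,P2] Q2=[]
t=11-12: P3@Q0 runs 1, rem=6, I/O yield, promote→Q0. Q0=[P3] Q1=[P1,P2] Q2=[]
t=12-13: P3@Q0 runs 1, rem=5, I/O yield, promote→Q0. Q0=[P3] Q1=[P1,P2] Q2=[]
t=13-14: P3@Q0 runs 1, rem=4, I/O yield, promote→Q0. Q0=[P3] Q1=[P1,P2] Q2=[]
t=14-15: P3@Q0 runs 1, rem=3, I/O yield, promote→Q0. Q0=[P3] Q1=[P1,P2] Q2=[]
t=15-16: P3@Q0 runs 1, rem=2, I/O yield, promote→Q0. Q0=[P3] Q1=[P1,P2] Q2=[]
t=16-17: P3@Q0 runs 1, rem=1, I/O yield, promote→Q0. Q0=[P3] Q1=[P1,P2] Q2=[]
t=17-18: P3@Q0 runs 1, rem=0, completes. Q0=[] Q1=[P1,P2] Q2=[]
t=18-21: P1@Q1 runs 3, rem=1, I/O yield, promote→Q0. Q0=[P1] Q1=[P2] Q2=[]
t=21-22: P1@Q0 runs 1, rem=0, completes. Q0=[] Q1=[P2] Q2=[]
t=22-28: P2@Q1 runs 6, rem=1, quantum used, demote→Q2. Q0=[] Q1=[] Q2=[P2]
t=28-29: P2@Q2 runs 1, rem=0, completes. Q0=[] Q1=[] Q2=[]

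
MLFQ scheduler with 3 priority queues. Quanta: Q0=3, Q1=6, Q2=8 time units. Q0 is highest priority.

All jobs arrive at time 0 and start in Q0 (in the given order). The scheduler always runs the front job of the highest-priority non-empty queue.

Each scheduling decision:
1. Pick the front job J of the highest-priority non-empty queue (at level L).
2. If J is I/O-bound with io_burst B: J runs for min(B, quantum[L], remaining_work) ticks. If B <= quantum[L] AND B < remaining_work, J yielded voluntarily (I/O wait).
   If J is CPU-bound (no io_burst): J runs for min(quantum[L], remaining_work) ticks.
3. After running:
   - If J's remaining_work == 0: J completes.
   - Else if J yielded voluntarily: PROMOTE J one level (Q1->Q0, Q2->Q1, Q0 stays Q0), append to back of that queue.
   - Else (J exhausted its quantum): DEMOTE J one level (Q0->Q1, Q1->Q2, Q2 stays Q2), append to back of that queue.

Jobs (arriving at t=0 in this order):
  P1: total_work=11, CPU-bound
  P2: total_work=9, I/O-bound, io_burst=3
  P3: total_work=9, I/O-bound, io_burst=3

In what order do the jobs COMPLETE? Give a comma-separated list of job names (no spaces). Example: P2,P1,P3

Answer: P2,P3,P1

Derivation:
t=0-3: P1@Q0 runs 3, rem=8, quantum used, demote→Q1. Q0=[P2,P3] Q1=[P1] Q2=[]
t=3-6: P2@Q0 runs 3, rem=6, I/O yield, promote→Q0. Q0=[P3,P2] Q1=[P1] Q2=[]
t=6-9: P3@Q0 runs 3, rem=6, I/O yield, promote→Q0. Q0=[P2,P3] Q1=[P1] Q2=[]
t=9-12: P2@Q0 runs 3, rem=3, I/O yield, promote→Q0. Q0=[P3,P2] Q1=[P1] Q2=[]
t=12-15: P3@Q0 runs 3, rem=3, I/O yield, promote→Q0. Q0=[P2,P3] Q1=[P1] Q2=[]
t=15-18: P2@Q0 runs 3, rem=0, completes. Q0=[P3] Q1=[P1] Q2=[]
t=18-21: P3@Q0 runs 3, rem=0, completes. Q0=[] Q1=[P1] Q2=[]
t=21-27: P1@Q1 runs 6, rem=2, quantum used, demote→Q2. Q0=[] Q1=[] Q2=[P1]
t=27-29: P1@Q2 runs 2, rem=0, completes. Q0=[] Q1=[] Q2=[]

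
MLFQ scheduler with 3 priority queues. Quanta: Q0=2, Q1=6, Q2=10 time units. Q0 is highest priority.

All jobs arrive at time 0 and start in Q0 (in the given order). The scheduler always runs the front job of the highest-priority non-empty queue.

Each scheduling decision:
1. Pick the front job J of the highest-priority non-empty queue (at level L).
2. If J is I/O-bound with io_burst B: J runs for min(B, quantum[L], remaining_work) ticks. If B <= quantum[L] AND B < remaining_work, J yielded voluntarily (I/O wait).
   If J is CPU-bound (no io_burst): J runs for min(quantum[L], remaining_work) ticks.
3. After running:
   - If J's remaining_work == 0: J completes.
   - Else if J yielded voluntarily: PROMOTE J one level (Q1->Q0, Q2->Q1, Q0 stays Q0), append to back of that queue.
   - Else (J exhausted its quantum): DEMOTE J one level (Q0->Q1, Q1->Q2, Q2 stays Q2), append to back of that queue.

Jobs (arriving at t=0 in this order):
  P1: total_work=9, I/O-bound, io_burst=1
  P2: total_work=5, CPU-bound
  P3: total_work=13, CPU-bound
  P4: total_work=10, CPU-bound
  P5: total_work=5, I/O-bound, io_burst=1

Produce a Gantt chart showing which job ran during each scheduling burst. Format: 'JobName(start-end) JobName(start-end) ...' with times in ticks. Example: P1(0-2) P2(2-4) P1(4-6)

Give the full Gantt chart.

t=0-1: P1@Q0 runs 1, rem=8, I/O yield, promote→Q0. Q0=[P2,P3,P4,P5,P1] Q1=[] Q2=[]
t=1-3: P2@Q0 runs 2, rem=3, quantum used, demote→Q1. Q0=[P3,P4,P5,P1] Q1=[P2] Q2=[]
t=3-5: P3@Q0 runs 2, rem=11, quantum used, demote→Q1. Q0=[P4,P5,P1] Q1=[P2,P3] Q2=[]
t=5-7: P4@Q0 runs 2, rem=8, quantum used, demote→Q1. Q0=[P5,P1] Q1=[P2,P3,P4] Q2=[]
t=7-8: P5@Q0 runs 1, rem=4, I/O yield, promote→Q0. Q0=[P1,P5] Q1=[P2,P3,P4] Q2=[]
t=8-9: P1@Q0 runs 1, rem=7, I/O yield, promote→Q0. Q0=[P5,P1] Q1=[P2,P3,P4] Q2=[]
t=9-10: P5@Q0 runs 1, rem=3, I/O yield, promote→Q0. Q0=[P1,P5] Q1=[P2,P3,P4] Q2=[]
t=10-11: P1@Q0 runs 1, rem=6, I/O yield, promote→Q0. Q0=[P5,P1] Q1=[P2,P3,P4] Q2=[]
t=11-12: P5@Q0 runs 1, rem=2, I/O yield, promote→Q0. Q0=[P1,P5] Q1=[P2,P3,P4] Q2=[]
t=12-13: P1@Q0 runs 1, rem=5, I/O yield, promote→Q0. Q0=[P5,P1] Q1=[P2,P3,P4] Q2=[]
t=13-14: P5@Q0 runs 1, rem=1, I/O yield, promote→Q0. Q0=[P1,P5] Q1=[P2,P3,P4] Q2=[]
t=14-15: P1@Q0 runs 1, rem=4, I/O yield, promote→Q0. Q0=[P5,P1] Q1=[P2,P3,P4] Q2=[]
t=15-16: P5@Q0 runs 1, rem=0, completes. Q0=[P1] Q1=[P2,P3,P4] Q2=[]
t=16-17: P1@Q0 runs 1, rem=3, I/O yield, promote→Q0. Q0=[P1] Q1=[P2,P3,P4] Q2=[]
t=17-18: P1@Q0 runs 1, rem=2, I/O yield, promote→Q0. Q0=[P1] Q1=[P2,P3,P4] Q2=[]
t=18-19: P1@Q0 runs 1, rem=1, I/O yield, promote→Q0. Q0=[P1] Q1=[P2,P3,P4] Q2=[]
t=19-20: P1@Q0 runs 1, rem=0, completes. Q0=[] Q1=[P2,P3,P4] Q2=[]
t=20-23: P2@Q1 runs 3, rem=0, completes. Q0=[] Q1=[P3,P4] Q2=[]
t=23-29: P3@Q1 runs 6, rem=5, quantum used, demote→Q2. Q0=[] Q1=[P4] Q2=[P3]
t=29-35: P4@Q1 runs 6, rem=2, quantum used, demote→Q2. Q0=[] Q1=[] Q2=[P3,P4]
t=35-40: P3@Q2 runs 5, rem=0, completes. Q0=[] Q1=[] Q2=[P4]
t=40-42: P4@Q2 runs 2, rem=0, completes. Q0=[] Q1=[] Q2=[]

Answer: P1(0-1) P2(1-3) P3(3-5) P4(5-7) P5(7-8) P1(8-9) P5(9-10) P1(10-11) P5(11-12) P1(12-13) P5(13-14) P1(14-15) P5(15-16) P1(16-17) P1(17-18) P1(18-19) P1(19-20) P2(20-23) P3(23-29) P4(29-35) P3(35-40) P4(40-42)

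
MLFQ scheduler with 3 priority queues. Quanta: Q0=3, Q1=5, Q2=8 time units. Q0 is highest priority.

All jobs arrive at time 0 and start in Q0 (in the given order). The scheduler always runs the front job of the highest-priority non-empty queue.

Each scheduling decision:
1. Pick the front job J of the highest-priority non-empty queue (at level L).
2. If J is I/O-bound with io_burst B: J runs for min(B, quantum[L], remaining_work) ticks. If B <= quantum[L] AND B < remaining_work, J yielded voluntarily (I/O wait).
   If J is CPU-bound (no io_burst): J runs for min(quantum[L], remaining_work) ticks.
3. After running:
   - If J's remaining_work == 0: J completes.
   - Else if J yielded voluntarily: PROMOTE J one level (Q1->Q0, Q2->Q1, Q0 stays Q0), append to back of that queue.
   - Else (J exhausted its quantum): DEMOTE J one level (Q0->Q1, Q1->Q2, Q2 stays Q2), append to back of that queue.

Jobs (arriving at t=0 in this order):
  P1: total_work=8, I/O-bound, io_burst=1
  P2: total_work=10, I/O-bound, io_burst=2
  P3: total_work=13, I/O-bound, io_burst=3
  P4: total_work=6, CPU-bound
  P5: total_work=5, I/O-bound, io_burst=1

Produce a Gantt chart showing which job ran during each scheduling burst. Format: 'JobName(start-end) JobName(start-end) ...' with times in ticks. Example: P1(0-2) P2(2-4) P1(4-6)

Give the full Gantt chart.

t=0-1: P1@Q0 runs 1, rem=7, I/O yield, promote→Q0. Q0=[P2,P3,P4,P5,P1] Q1=[] Q2=[]
t=1-3: P2@Q0 runs 2, rem=8, I/O yield, promote→Q0. Q0=[P3,P4,P5,P1,P2] Q1=[] Q2=[]
t=3-6: P3@Q0 runs 3, rem=10, I/O yield, promote→Q0. Q0=[P4,P5,P1,P2,P3] Q1=[] Q2=[]
t=6-9: P4@Q0 runs 3, rem=3, quantum used, demote→Q1. Q0=[P5,P1,P2,P3] Q1=[P4] Q2=[]
t=9-10: P5@Q0 runs 1, rem=4, I/O yield, promote→Q0. Q0=[P1,P2,P3,P5] Q1=[P4] Q2=[]
t=10-11: P1@Q0 runs 1, rem=6, I/O yield, promote→Q0. Q0=[P2,P3,P5,P1] Q1=[P4] Q2=[]
t=11-13: P2@Q0 runs 2, rem=6, I/O yield, promote→Q0. Q0=[P3,P5,P1,P2] Q1=[P4] Q2=[]
t=13-16: P3@Q0 runs 3, rem=7, I/O yield, promote→Q0. Q0=[P5,P1,P2,P3] Q1=[P4] Q2=[]
t=16-17: P5@Q0 runs 1, rem=3, I/O yield, promote→Q0. Q0=[P1,P2,P3,P5] Q1=[P4] Q2=[]
t=17-18: P1@Q0 runs 1, rem=5, I/O yield, promote→Q0. Q0=[P2,P3,P5,P1] Q1=[P4] Q2=[]
t=18-20: P2@Q0 runs 2, rem=4, I/O yield, promote→Q0. Q0=[P3,P5,P1,P2] Q1=[P4] Q2=[]
t=20-23: P3@Q0 runs 3, rem=4, I/O yield, promote→Q0. Q0=[P5,P1,P2,P3] Q1=[P4] Q2=[]
t=23-24: P5@Q0 runs 1, rem=2, I/O yield, promote→Q0. Q0=[P1,P2,P3,P5] Q1=[P4] Q2=[]
t=24-25: P1@Q0 runs 1, rem=4, I/O yield, promote→Q0. Q0=[P2,P3,P5,P1] Q1=[P4] Q2=[]
t=25-27: P2@Q0 runs 2, rem=2, I/O yield, promote→Q0. Q0=[P3,P5,P1,P2] Q1=[P4] Q2=[]
t=27-30: P3@Q0 runs 3, rem=1, I/O yield, promote→Q0. Q0=[P5,P1,P2,P3] Q1=[P4] Q2=[]
t=30-31: P5@Q0 runs 1, rem=1, I/O yield, promote→Q0. Q0=[P1,P2,P3,P5] Q1=[P4] Q2=[]
t=31-32: P1@Q0 runs 1, rem=3, I/O yield, promote→Q0. Q0=[P2,P3,P5,P1] Q1=[P4] Q2=[]
t=32-34: P2@Q0 runs 2, rem=0, completes. Q0=[P3,P5,P1] Q1=[P4] Q2=[]
t=34-35: P3@Q0 runs 1, rem=0, completes. Q0=[P5,P1] Q1=[P4] Q2=[]
t=35-36: P5@Q0 runs 1, rem=0, completes. Q0=[P1] Q1=[P4] Q2=[]
t=36-37: P1@Q0 runs 1, rem=2, I/O yield, promote→Q0. Q0=[P1] Q1=[P4] Q2=[]
t=37-38: P1@Q0 runs 1, rem=1, I/O yield, promote→Q0. Q0=[P1] Q1=[P4] Q2=[]
t=38-39: P1@Q0 runs 1, rem=0, completes. Q0=[] Q1=[P4] Q2=[]
t=39-42: P4@Q1 runs 3, rem=0, completes. Q0=[] Q1=[] Q2=[]

Answer: P1(0-1) P2(1-3) P3(3-6) P4(6-9) P5(9-10) P1(10-11) P2(11-13) P3(13-16) P5(16-17) P1(17-18) P2(18-20) P3(20-23) P5(23-24) P1(24-25) P2(25-27) P3(27-30) P5(30-31) P1(31-32) P2(32-34) P3(34-35) P5(35-36) P1(36-37) P1(37-38) P1(38-39) P4(39-42)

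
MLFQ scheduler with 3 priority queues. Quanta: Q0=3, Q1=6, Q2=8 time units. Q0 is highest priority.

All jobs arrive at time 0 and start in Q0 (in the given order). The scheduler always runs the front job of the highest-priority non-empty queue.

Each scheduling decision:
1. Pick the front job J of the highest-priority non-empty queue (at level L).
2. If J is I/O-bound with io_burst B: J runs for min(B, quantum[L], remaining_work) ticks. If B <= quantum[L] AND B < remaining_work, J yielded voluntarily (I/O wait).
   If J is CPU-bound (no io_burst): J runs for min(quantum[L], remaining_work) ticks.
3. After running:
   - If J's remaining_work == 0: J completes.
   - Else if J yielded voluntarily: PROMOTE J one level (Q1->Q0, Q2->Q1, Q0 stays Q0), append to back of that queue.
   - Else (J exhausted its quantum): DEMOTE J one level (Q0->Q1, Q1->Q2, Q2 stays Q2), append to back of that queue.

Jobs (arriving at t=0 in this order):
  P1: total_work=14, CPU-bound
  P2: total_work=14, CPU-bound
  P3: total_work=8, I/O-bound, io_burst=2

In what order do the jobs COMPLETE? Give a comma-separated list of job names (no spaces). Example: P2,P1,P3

t=0-3: P1@Q0 runs 3, rem=11, quantum used, demote→Q1. Q0=[P2,P3] Q1=[P1] Q2=[]
t=3-6: P2@Q0 runs 3, rem=11, quantum used, demote→Q1. Q0=[P3] Q1=[P1,P2] Q2=[]
t=6-8: P3@Q0 runs 2, rem=6, I/O yield, promote→Q0. Q0=[P3] Q1=[P1,P2] Q2=[]
t=8-10: P3@Q0 runs 2, rem=4, I/O yield, promote→Q0. Q0=[P3] Q1=[P1,P2] Q2=[]
t=10-12: P3@Q0 runs 2, rem=2, I/O yield, promote→Q0. Q0=[P3] Q1=[P1,P2] Q2=[]
t=12-14: P3@Q0 runs 2, rem=0, completes. Q0=[] Q1=[P1,P2] Q2=[]
t=14-20: P1@Q1 runs 6, rem=5, quantum used, demote→Q2. Q0=[] Q1=[P2] Q2=[P1]
t=20-26: P2@Q1 runs 6, rem=5, quantum used, demote→Q2. Q0=[] Q1=[] Q2=[P1,P2]
t=26-31: P1@Q2 runs 5, rem=0, completes. Q0=[] Q1=[] Q2=[P2]
t=31-36: P2@Q2 runs 5, rem=0, completes. Q0=[] Q1=[] Q2=[]

Answer: P3,P1,P2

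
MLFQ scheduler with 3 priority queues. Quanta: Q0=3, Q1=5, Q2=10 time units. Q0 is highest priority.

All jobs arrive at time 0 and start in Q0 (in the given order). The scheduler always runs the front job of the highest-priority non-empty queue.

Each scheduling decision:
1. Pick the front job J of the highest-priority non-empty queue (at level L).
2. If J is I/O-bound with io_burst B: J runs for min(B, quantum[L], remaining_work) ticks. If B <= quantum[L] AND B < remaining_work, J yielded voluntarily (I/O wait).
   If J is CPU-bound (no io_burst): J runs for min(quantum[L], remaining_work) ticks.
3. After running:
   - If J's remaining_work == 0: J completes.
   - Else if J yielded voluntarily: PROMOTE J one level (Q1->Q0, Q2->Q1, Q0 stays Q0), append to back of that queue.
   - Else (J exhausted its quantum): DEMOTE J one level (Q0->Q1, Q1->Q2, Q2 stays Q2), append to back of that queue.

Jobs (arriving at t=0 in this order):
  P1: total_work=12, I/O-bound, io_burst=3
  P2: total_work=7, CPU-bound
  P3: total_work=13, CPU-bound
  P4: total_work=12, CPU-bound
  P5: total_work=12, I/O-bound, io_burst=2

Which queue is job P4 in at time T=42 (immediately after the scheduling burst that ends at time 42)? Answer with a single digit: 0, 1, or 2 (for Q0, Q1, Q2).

Answer: 1

Derivation:
t=0-3: P1@Q0 runs 3, rem=9, I/O yield, promote→Q0. Q0=[P2,P3,P4,P5,P1] Q1=[] Q2=[]
t=3-6: P2@Q0 runs 3, rem=4, quantum used, demote→Q1. Q0=[P3,P4,P5,P1] Q1=[P2] Q2=[]
t=6-9: P3@Q0 runs 3, rem=10, quantum used, demote→Q1. Q0=[P4,P5,P1] Q1=[P2,P3] Q2=[]
t=9-12: P4@Q0 runs 3, rem=9, quantum used, demote→Q1. Q0=[P5,P1] Q1=[P2,P3,P4] Q2=[]
t=12-14: P5@Q0 runs 2, rem=10, I/O yield, promote→Q0. Q0=[P1,P5] Q1=[P2,P3,P4] Q2=[]
t=14-17: P1@Q0 runs 3, rem=6, I/O yield, promote→Q0. Q0=[P5,P1] Q1=[P2,P3,P4] Q2=[]
t=17-19: P5@Q0 runs 2, rem=8, I/O yield, promote→Q0. Q0=[P1,P5] Q1=[P2,P3,P4] Q2=[]
t=19-22: P1@Q0 runs 3, rem=3, I/O yield, promote→Q0. Q0=[P5,P1] Q1=[P2,P3,P4] Q2=[]
t=22-24: P5@Q0 runs 2, rem=6, I/O yield, promote→Q0. Q0=[P1,P5] Q1=[P2,P3,P4] Q2=[]
t=24-27: P1@Q0 runs 3, rem=0, completes. Q0=[P5] Q1=[P2,P3,P4] Q2=[]
t=27-29: P5@Q0 runs 2, rem=4, I/O yield, promote→Q0. Q0=[P5] Q1=[P2,P3,P4] Q2=[]
t=29-31: P5@Q0 runs 2, rem=2, I/O yield, promote→Q0. Q0=[P5] Q1=[P2,P3,P4] Q2=[]
t=31-33: P5@Q0 runs 2, rem=0, completes. Q0=[] Q1=[P2,P3,P4] Q2=[]
t=33-37: P2@Q1 runs 4, rem=0, completes. Q0=[] Q1=[P3,P4] Q2=[]
t=37-42: P3@Q1 runs 5, rem=5, quantum used, demote→Q2. Q0=[] Q1=[P4] Q2=[P3]
t=42-47: P4@Q1 runs 5, rem=4, quantum used, demote→Q2. Q0=[] Q1=[] Q2=[P3,P4]
t=47-52: P3@Q2 runs 5, rem=0, completes. Q0=[] Q1=[] Q2=[P4]
t=52-56: P4@Q2 runs 4, rem=0, completes. Q0=[] Q1=[] Q2=[]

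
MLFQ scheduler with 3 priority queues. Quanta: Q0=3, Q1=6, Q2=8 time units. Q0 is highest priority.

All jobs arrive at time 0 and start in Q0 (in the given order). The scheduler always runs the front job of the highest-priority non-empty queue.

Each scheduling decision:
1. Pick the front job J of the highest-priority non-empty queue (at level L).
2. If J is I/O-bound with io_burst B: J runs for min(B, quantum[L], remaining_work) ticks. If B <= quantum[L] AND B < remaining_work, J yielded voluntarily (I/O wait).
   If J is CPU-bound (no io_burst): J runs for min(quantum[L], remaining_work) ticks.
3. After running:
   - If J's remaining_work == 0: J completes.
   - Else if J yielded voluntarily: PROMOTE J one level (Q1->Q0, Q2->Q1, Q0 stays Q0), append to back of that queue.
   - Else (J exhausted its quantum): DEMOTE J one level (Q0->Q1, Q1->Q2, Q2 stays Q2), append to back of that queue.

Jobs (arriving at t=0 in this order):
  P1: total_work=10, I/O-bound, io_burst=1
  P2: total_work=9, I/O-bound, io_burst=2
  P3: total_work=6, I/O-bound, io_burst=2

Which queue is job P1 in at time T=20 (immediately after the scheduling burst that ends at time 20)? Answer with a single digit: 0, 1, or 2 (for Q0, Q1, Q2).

Answer: 0

Derivation:
t=0-1: P1@Q0 runs 1, rem=9, I/O yield, promote→Q0. Q0=[P2,P3,P1] Q1=[] Q2=[]
t=1-3: P2@Q0 runs 2, rem=7, I/O yield, promote→Q0. Q0=[P3,P1,P2] Q1=[] Q2=[]
t=3-5: P3@Q0 runs 2, rem=4, I/O yield, promote→Q0. Q0=[P1,P2,P3] Q1=[] Q2=[]
t=5-6: P1@Q0 runs 1, rem=8, I/O yield, promote→Q0. Q0=[P2,P3,P1] Q1=[] Q2=[]
t=6-8: P2@Q0 runs 2, rem=5, I/O yield, promote→Q0. Q0=[P3,P1,P2] Q1=[] Q2=[]
t=8-10: P3@Q0 runs 2, rem=2, I/O yield, promote→Q0. Q0=[P1,P2,P3] Q1=[] Q2=[]
t=10-11: P1@Q0 runs 1, rem=7, I/O yield, promote→Q0. Q0=[P2,P3,P1] Q1=[] Q2=[]
t=11-13: P2@Q0 runs 2, rem=3, I/O yield, promote→Q0. Q0=[P3,P1,P2] Q1=[] Q2=[]
t=13-15: P3@Q0 runs 2, rem=0, completes. Q0=[P1,P2] Q1=[] Q2=[]
t=15-16: P1@Q0 runs 1, rem=6, I/O yield, promote→Q0. Q0=[P2,P1] Q1=[] Q2=[]
t=16-18: P2@Q0 runs 2, rem=1, I/O yield, promote→Q0. Q0=[P1,P2] Q1=[] Q2=[]
t=18-19: P1@Q0 runs 1, rem=5, I/O yield, promote→Q0. Q0=[P2,P1] Q1=[] Q2=[]
t=19-20: P2@Q0 runs 1, rem=0, completes. Q0=[P1] Q1=[] Q2=[]
t=20-21: P1@Q0 runs 1, rem=4, I/O yield, promote→Q0. Q0=[P1] Q1=[] Q2=[]
t=21-22: P1@Q0 runs 1, rem=3, I/O yield, promote→Q0. Q0=[P1] Q1=[] Q2=[]
t=22-23: P1@Q0 runs 1, rem=2, I/O yield, promote→Q0. Q0=[P1] Q1=[] Q2=[]
t=23-24: P1@Q0 runs 1, rem=1, I/O yield, promote→Q0. Q0=[P1] Q1=[] Q2=[]
t=24-25: P1@Q0 runs 1, rem=0, completes. Q0=[] Q1=[] Q2=[]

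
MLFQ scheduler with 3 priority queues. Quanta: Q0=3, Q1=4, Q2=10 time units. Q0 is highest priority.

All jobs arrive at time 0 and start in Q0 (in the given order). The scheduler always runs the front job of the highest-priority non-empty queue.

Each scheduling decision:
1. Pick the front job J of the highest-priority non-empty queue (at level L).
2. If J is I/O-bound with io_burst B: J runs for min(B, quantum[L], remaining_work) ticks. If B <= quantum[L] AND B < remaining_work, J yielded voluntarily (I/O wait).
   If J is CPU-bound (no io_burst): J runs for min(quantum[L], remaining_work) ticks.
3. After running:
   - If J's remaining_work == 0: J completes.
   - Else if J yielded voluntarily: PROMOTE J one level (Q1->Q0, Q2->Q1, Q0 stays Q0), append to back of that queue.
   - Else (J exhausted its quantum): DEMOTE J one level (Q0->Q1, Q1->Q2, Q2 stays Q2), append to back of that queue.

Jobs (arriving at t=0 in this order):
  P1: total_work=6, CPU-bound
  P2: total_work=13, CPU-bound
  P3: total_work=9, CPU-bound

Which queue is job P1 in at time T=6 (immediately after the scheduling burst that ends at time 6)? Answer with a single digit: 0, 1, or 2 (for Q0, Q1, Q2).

Answer: 1

Derivation:
t=0-3: P1@Q0 runs 3, rem=3, quantum used, demote→Q1. Q0=[P2,P3] Q1=[P1] Q2=[]
t=3-6: P2@Q0 runs 3, rem=10, quantum used, demote→Q1. Q0=[P3] Q1=[P1,P2] Q2=[]
t=6-9: P3@Q0 runs 3, rem=6, quantum used, demote→Q1. Q0=[] Q1=[P1,P2,P3] Q2=[]
t=9-12: P1@Q1 runs 3, rem=0, completes. Q0=[] Q1=[P2,P3] Q2=[]
t=12-16: P2@Q1 runs 4, rem=6, quantum used, demote→Q2. Q0=[] Q1=[P3] Q2=[P2]
t=16-20: P3@Q1 runs 4, rem=2, quantum used, demote→Q2. Q0=[] Q1=[] Q2=[P2,P3]
t=20-26: P2@Q2 runs 6, rem=0, completes. Q0=[] Q1=[] Q2=[P3]
t=26-28: P3@Q2 runs 2, rem=0, completes. Q0=[] Q1=[] Q2=[]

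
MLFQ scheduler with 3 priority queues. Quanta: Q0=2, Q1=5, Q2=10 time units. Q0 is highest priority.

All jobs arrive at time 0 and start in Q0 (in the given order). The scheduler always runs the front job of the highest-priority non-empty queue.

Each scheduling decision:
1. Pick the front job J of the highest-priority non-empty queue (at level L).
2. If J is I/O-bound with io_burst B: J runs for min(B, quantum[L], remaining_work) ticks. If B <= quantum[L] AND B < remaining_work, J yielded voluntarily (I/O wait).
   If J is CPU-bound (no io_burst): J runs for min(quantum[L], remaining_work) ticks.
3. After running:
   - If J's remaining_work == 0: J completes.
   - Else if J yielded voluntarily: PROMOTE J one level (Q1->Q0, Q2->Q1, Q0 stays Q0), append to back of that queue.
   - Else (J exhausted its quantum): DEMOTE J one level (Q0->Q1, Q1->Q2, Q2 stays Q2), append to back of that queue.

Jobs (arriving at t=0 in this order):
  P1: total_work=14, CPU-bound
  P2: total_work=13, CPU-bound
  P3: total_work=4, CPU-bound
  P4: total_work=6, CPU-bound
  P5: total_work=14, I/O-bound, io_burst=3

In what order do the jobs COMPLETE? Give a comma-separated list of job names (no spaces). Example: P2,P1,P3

Answer: P3,P4,P5,P1,P2

Derivation:
t=0-2: P1@Q0 runs 2, rem=12, quantum used, demote→Q1. Q0=[P2,P3,P4,P5] Q1=[P1] Q2=[]
t=2-4: P2@Q0 runs 2, rem=11, quantum used, demote→Q1. Q0=[P3,P4,P5] Q1=[P1,P2] Q2=[]
t=4-6: P3@Q0 runs 2, rem=2, quantum used, demote→Q1. Q0=[P4,P5] Q1=[P1,P2,P3] Q2=[]
t=6-8: P4@Q0 runs 2, rem=4, quantum used, demote→Q1. Q0=[P5] Q1=[P1,P2,P3,P4] Q2=[]
t=8-10: P5@Q0 runs 2, rem=12, quantum used, demote→Q1. Q0=[] Q1=[P1,P2,P3,P4,P5] Q2=[]
t=10-15: P1@Q1 runs 5, rem=7, quantum used, demote→Q2. Q0=[] Q1=[P2,P3,P4,P5] Q2=[P1]
t=15-20: P2@Q1 runs 5, rem=6, quantum used, demote→Q2. Q0=[] Q1=[P3,P4,P5] Q2=[P1,P2]
t=20-22: P3@Q1 runs 2, rem=0, completes. Q0=[] Q1=[P4,P5] Q2=[P1,P2]
t=22-26: P4@Q1 runs 4, rem=0, completes. Q0=[] Q1=[P5] Q2=[P1,P2]
t=26-29: P5@Q1 runs 3, rem=9, I/O yield, promote→Q0. Q0=[P5] Q1=[] Q2=[P1,P2]
t=29-31: P5@Q0 runs 2, rem=7, quantum used, demote→Q1. Q0=[] Q1=[P5] Q2=[P1,P2]
t=31-34: P5@Q1 runs 3, rem=4, I/O yield, promote→Q0. Q0=[P5] Q1=[] Q2=[P1,P2]
t=34-36: P5@Q0 runs 2, rem=2, quantum used, demote→Q1. Q0=[] Q1=[P5] Q2=[P1,P2]
t=36-38: P5@Q1 runs 2, rem=0, completes. Q0=[] Q1=[] Q2=[P1,P2]
t=38-45: P1@Q2 runs 7, rem=0, completes. Q0=[] Q1=[] Q2=[P2]
t=45-51: P2@Q2 runs 6, rem=0, completes. Q0=[] Q1=[] Q2=[]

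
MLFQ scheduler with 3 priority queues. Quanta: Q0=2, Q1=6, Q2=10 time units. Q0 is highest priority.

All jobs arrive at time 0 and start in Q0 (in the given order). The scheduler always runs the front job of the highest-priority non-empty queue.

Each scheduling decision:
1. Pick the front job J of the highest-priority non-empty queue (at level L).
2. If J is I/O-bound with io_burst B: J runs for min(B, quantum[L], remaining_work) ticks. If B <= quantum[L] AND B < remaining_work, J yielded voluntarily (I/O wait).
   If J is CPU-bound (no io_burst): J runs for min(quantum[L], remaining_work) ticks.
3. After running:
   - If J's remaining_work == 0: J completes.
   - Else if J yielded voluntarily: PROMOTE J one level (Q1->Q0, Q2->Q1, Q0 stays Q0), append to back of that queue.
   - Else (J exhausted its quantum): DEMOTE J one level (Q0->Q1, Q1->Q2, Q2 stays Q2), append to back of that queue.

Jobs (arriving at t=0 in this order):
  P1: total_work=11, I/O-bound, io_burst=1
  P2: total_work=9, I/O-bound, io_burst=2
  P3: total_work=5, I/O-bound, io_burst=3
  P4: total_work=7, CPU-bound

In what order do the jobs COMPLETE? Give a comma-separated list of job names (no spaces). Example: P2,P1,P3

Answer: P2,P1,P3,P4

Derivation:
t=0-1: P1@Q0 runs 1, rem=10, I/O yield, promote→Q0. Q0=[P2,P3,P4,P1] Q1=[] Q2=[]
t=1-3: P2@Q0 runs 2, rem=7, I/O yield, promote→Q0. Q0=[P3,P4,P1,P2] Q1=[] Q2=[]
t=3-5: P3@Q0 runs 2, rem=3, quantum used, demote→Q1. Q0=[P4,P1,P2] Q1=[P3] Q2=[]
t=5-7: P4@Q0 runs 2, rem=5, quantum used, demote→Q1. Q0=[P1,P2] Q1=[P3,P4] Q2=[]
t=7-8: P1@Q0 runs 1, rem=9, I/O yield, promote→Q0. Q0=[P2,P1] Q1=[P3,P4] Q2=[]
t=8-10: P2@Q0 runs 2, rem=5, I/O yield, promote→Q0. Q0=[P1,P2] Q1=[P3,P4] Q2=[]
t=10-11: P1@Q0 runs 1, rem=8, I/O yield, promote→Q0. Q0=[P2,P1] Q1=[P3,P4] Q2=[]
t=11-13: P2@Q0 runs 2, rem=3, I/O yield, promote→Q0. Q0=[P1,P2] Q1=[P3,P4] Q2=[]
t=13-14: P1@Q0 runs 1, rem=7, I/O yield, promote→Q0. Q0=[P2,P1] Q1=[P3,P4] Q2=[]
t=14-16: P2@Q0 runs 2, rem=1, I/O yield, promote→Q0. Q0=[P1,P2] Q1=[P3,P4] Q2=[]
t=16-17: P1@Q0 runs 1, rem=6, I/O yield, promote→Q0. Q0=[P2,P1] Q1=[P3,P4] Q2=[]
t=17-18: P2@Q0 runs 1, rem=0, completes. Q0=[P1] Q1=[P3,P4] Q2=[]
t=18-19: P1@Q0 runs 1, rem=5, I/O yield, promote→Q0. Q0=[P1] Q1=[P3,P4] Q2=[]
t=19-20: P1@Q0 runs 1, rem=4, I/O yield, promote→Q0. Q0=[P1] Q1=[P3,P4] Q2=[]
t=20-21: P1@Q0 runs 1, rem=3, I/O yield, promote→Q0. Q0=[P1] Q1=[P3,P4] Q2=[]
t=21-22: P1@Q0 runs 1, rem=2, I/O yield, promote→Q0. Q0=[P1] Q1=[P3,P4] Q2=[]
t=22-23: P1@Q0 runs 1, rem=1, I/O yield, promote→Q0. Q0=[P1] Q1=[P3,P4] Q2=[]
t=23-24: P1@Q0 runs 1, rem=0, completes. Q0=[] Q1=[P3,P4] Q2=[]
t=24-27: P3@Q1 runs 3, rem=0, completes. Q0=[] Q1=[P4] Q2=[]
t=27-32: P4@Q1 runs 5, rem=0, completes. Q0=[] Q1=[] Q2=[]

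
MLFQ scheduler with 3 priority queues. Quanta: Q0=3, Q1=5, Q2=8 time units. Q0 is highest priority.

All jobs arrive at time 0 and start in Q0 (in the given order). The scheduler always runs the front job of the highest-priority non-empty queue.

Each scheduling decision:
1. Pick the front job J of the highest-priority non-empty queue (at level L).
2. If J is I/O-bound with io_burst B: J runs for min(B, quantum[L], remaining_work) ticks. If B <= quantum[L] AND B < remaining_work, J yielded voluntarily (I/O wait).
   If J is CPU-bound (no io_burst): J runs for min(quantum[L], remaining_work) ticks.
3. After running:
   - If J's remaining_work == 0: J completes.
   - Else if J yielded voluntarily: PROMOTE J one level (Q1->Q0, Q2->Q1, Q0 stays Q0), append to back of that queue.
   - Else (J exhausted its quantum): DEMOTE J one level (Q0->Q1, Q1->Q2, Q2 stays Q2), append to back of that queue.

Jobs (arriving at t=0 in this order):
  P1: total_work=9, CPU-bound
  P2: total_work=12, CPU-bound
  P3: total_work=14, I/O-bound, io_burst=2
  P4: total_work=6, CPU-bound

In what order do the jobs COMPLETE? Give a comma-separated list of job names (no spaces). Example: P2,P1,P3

t=0-3: P1@Q0 runs 3, rem=6, quantum used, demote→Q1. Q0=[P2,P3,P4] Q1=[P1] Q2=[]
t=3-6: P2@Q0 runs 3, rem=9, quantum used, demote→Q1. Q0=[P3,P4] Q1=[P1,P2] Q2=[]
t=6-8: P3@Q0 runs 2, rem=12, I/O yield, promote→Q0. Q0=[P4,P3] Q1=[P1,P2] Q2=[]
t=8-11: P4@Q0 runs 3, rem=3, quantum used, demote→Q1. Q0=[P3] Q1=[P1,P2,P4] Q2=[]
t=11-13: P3@Q0 runs 2, rem=10, I/O yield, promote→Q0. Q0=[P3] Q1=[P1,P2,P4] Q2=[]
t=13-15: P3@Q0 runs 2, rem=8, I/O yield, promote→Q0. Q0=[P3] Q1=[P1,P2,P4] Q2=[]
t=15-17: P3@Q0 runs 2, rem=6, I/O yield, promote→Q0. Q0=[P3] Q1=[P1,P2,P4] Q2=[]
t=17-19: P3@Q0 runs 2, rem=4, I/O yield, promote→Q0. Q0=[P3] Q1=[P1,P2,P4] Q2=[]
t=19-21: P3@Q0 runs 2, rem=2, I/O yield, promote→Q0. Q0=[P3] Q1=[P1,P2,P4] Q2=[]
t=21-23: P3@Q0 runs 2, rem=0, completes. Q0=[] Q1=[P1,P2,P4] Q2=[]
t=23-28: P1@Q1 runs 5, rem=1, quantum used, demote→Q2. Q0=[] Q1=[P2,P4] Q2=[P1]
t=28-33: P2@Q1 runs 5, rem=4, quantum used, demote→Q2. Q0=[] Q1=[P4] Q2=[P1,P2]
t=33-36: P4@Q1 runs 3, rem=0, completes. Q0=[] Q1=[] Q2=[P1,P2]
t=36-37: P1@Q2 runs 1, rem=0, completes. Q0=[] Q1=[] Q2=[P2]
t=37-41: P2@Q2 runs 4, rem=0, completes. Q0=[] Q1=[] Q2=[]

Answer: P3,P4,P1,P2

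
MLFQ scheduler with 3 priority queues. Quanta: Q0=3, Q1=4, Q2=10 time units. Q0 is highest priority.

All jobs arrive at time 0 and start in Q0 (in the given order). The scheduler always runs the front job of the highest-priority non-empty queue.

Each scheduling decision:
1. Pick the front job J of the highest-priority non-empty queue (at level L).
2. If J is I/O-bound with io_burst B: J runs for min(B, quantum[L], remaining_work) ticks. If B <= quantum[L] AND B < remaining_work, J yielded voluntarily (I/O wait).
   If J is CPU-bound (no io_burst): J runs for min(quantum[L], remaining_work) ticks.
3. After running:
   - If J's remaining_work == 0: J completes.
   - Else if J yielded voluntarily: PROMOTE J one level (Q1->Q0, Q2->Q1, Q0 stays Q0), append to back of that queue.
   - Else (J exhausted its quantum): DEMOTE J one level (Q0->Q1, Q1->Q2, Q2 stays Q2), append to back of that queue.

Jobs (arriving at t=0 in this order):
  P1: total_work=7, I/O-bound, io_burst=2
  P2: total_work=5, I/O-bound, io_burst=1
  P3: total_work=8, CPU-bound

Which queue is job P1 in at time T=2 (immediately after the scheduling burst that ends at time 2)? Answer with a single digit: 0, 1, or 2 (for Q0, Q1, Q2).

Answer: 0

Derivation:
t=0-2: P1@Q0 runs 2, rem=5, I/O yield, promote→Q0. Q0=[P2,P3,P1] Q1=[] Q2=[]
t=2-3: P2@Q0 runs 1, rem=4, I/O yield, promote→Q0. Q0=[P3,P1,P2] Q1=[] Q2=[]
t=3-6: P3@Q0 runs 3, rem=5, quantum used, demote→Q1. Q0=[P1,P2] Q1=[P3] Q2=[]
t=6-8: P1@Q0 runs 2, rem=3, I/O yield, promote→Q0. Q0=[P2,P1] Q1=[P3] Q2=[]
t=8-9: P2@Q0 runs 1, rem=3, I/O yield, promote→Q0. Q0=[P1,P2] Q1=[P3] Q2=[]
t=9-11: P1@Q0 runs 2, rem=1, I/O yield, promote→Q0. Q0=[P2,P1] Q1=[P3] Q2=[]
t=11-12: P2@Q0 runs 1, rem=2, I/O yield, promote→Q0. Q0=[P1,P2] Q1=[P3] Q2=[]
t=12-13: P1@Q0 runs 1, rem=0, completes. Q0=[P2] Q1=[P3] Q2=[]
t=13-14: P2@Q0 runs 1, rem=1, I/O yield, promote→Q0. Q0=[P2] Q1=[P3] Q2=[]
t=14-15: P2@Q0 runs 1, rem=0, completes. Q0=[] Q1=[P3] Q2=[]
t=15-19: P3@Q1 runs 4, rem=1, quantum used, demote→Q2. Q0=[] Q1=[] Q2=[P3]
t=19-20: P3@Q2 runs 1, rem=0, completes. Q0=[] Q1=[] Q2=[]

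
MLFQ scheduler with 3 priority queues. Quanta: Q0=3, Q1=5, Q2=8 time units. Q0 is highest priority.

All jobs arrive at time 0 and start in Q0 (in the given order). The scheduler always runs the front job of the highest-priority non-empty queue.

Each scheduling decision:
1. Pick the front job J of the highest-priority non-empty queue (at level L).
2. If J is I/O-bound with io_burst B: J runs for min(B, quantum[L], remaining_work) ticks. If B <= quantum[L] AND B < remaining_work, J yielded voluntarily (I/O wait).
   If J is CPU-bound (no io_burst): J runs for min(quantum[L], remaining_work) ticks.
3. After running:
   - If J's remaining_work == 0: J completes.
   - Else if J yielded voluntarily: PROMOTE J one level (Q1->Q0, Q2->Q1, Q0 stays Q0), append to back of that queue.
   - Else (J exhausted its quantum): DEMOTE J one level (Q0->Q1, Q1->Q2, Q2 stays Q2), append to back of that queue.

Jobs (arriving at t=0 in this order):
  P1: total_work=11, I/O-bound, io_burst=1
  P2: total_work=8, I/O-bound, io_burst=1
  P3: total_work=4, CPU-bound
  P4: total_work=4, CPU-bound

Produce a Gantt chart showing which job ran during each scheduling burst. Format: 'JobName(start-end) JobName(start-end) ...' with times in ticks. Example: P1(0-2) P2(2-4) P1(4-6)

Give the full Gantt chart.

Answer: P1(0-1) P2(1-2) P3(2-5) P4(5-8) P1(8-9) P2(9-10) P1(10-11) P2(11-12) P1(12-13) P2(13-14) P1(14-15) P2(15-16) P1(16-17) P2(17-18) P1(18-19) P2(19-20) P1(20-21) P2(21-22) P1(22-23) P1(23-24) P1(24-25) P3(25-26) P4(26-27)

Derivation:
t=0-1: P1@Q0 runs 1, rem=10, I/O yield, promote→Q0. Q0=[P2,P3,P4,P1] Q1=[] Q2=[]
t=1-2: P2@Q0 runs 1, rem=7, I/O yield, promote→Q0. Q0=[P3,P4,P1,P2] Q1=[] Q2=[]
t=2-5: P3@Q0 runs 3, rem=1, quantum used, demote→Q1. Q0=[P4,P1,P2] Q1=[P3] Q2=[]
t=5-8: P4@Q0 runs 3, rem=1, quantum used, demote→Q1. Q0=[P1,P2] Q1=[P3,P4] Q2=[]
t=8-9: P1@Q0 runs 1, rem=9, I/O yield, promote→Q0. Q0=[P2,P1] Q1=[P3,P4] Q2=[]
t=9-10: P2@Q0 runs 1, rem=6, I/O yield, promote→Q0. Q0=[P1,P2] Q1=[P3,P4] Q2=[]
t=10-11: P1@Q0 runs 1, rem=8, I/O yield, promote→Q0. Q0=[P2,P1] Q1=[P3,P4] Q2=[]
t=11-12: P2@Q0 runs 1, rem=5, I/O yield, promote→Q0. Q0=[P1,P2] Q1=[P3,P4] Q2=[]
t=12-13: P1@Q0 runs 1, rem=7, I/O yield, promote→Q0. Q0=[P2,P1] Q1=[P3,P4] Q2=[]
t=13-14: P2@Q0 runs 1, rem=4, I/O yield, promote→Q0. Q0=[P1,P2] Q1=[P3,P4] Q2=[]
t=14-15: P1@Q0 runs 1, rem=6, I/O yield, promote→Q0. Q0=[P2,P1] Q1=[P3,P4] Q2=[]
t=15-16: P2@Q0 runs 1, rem=3, I/O yield, promote→Q0. Q0=[P1,P2] Q1=[P3,P4] Q2=[]
t=16-17: P1@Q0 runs 1, rem=5, I/O yield, promote→Q0. Q0=[P2,P1] Q1=[P3,P4] Q2=[]
t=17-18: P2@Q0 runs 1, rem=2, I/O yield, promote→Q0. Q0=[P1,P2] Q1=[P3,P4] Q2=[]
t=18-19: P1@Q0 runs 1, rem=4, I/O yield, promote→Q0. Q0=[P2,P1] Q1=[P3,P4] Q2=[]
t=19-20: P2@Q0 runs 1, rem=1, I/O yield, promote→Q0. Q0=[P1,P2] Q1=[P3,P4] Q2=[]
t=20-21: P1@Q0 runs 1, rem=3, I/O yield, promote→Q0. Q0=[P2,P1] Q1=[P3,P4] Q2=[]
t=21-22: P2@Q0 runs 1, rem=0, completes. Q0=[P1] Q1=[P3,P4] Q2=[]
t=22-23: P1@Q0 runs 1, rem=2, I/O yield, promote→Q0. Q0=[P1] Q1=[P3,P4] Q2=[]
t=23-24: P1@Q0 runs 1, rem=1, I/O yield, promote→Q0. Q0=[P1] Q1=[P3,P4] Q2=[]
t=24-25: P1@Q0 runs 1, rem=0, completes. Q0=[] Q1=[P3,P4] Q2=[]
t=25-26: P3@Q1 runs 1, rem=0, completes. Q0=[] Q1=[P4] Q2=[]
t=26-27: P4@Q1 runs 1, rem=0, completes. Q0=[] Q1=[] Q2=[]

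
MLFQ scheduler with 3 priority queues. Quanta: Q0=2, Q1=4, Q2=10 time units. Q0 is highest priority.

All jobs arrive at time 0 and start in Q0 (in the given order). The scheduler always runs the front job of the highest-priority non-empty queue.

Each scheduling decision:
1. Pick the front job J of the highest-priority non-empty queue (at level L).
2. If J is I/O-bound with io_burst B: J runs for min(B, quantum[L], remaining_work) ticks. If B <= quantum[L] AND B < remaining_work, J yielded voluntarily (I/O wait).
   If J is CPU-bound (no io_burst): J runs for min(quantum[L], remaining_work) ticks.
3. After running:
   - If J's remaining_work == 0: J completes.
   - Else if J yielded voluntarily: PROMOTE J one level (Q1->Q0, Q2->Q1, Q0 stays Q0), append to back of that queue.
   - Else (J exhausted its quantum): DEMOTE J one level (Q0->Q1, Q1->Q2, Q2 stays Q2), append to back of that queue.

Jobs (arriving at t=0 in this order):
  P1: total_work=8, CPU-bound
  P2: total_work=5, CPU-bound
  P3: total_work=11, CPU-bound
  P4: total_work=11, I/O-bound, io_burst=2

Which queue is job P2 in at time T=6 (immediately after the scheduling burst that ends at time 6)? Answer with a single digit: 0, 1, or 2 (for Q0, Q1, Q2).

Answer: 1

Derivation:
t=0-2: P1@Q0 runs 2, rem=6, quantum used, demote→Q1. Q0=[P2,P3,P4] Q1=[P1] Q2=[]
t=2-4: P2@Q0 runs 2, rem=3, quantum used, demote→Q1. Q0=[P3,P4] Q1=[P1,P2] Q2=[]
t=4-6: P3@Q0 runs 2, rem=9, quantum used, demote→Q1. Q0=[P4] Q1=[P1,P2,P3] Q2=[]
t=6-8: P4@Q0 runs 2, rem=9, I/O yield, promote→Q0. Q0=[P4] Q1=[P1,P2,P3] Q2=[]
t=8-10: P4@Q0 runs 2, rem=7, I/O yield, promote→Q0. Q0=[P4] Q1=[P1,P2,P3] Q2=[]
t=10-12: P4@Q0 runs 2, rem=5, I/O yield, promote→Q0. Q0=[P4] Q1=[P1,P2,P3] Q2=[]
t=12-14: P4@Q0 runs 2, rem=3, I/O yield, promote→Q0. Q0=[P4] Q1=[P1,P2,P3] Q2=[]
t=14-16: P4@Q0 runs 2, rem=1, I/O yield, promote→Q0. Q0=[P4] Q1=[P1,P2,P3] Q2=[]
t=16-17: P4@Q0 runs 1, rem=0, completes. Q0=[] Q1=[P1,P2,P3] Q2=[]
t=17-21: P1@Q1 runs 4, rem=2, quantum used, demote→Q2. Q0=[] Q1=[P2,P3] Q2=[P1]
t=21-24: P2@Q1 runs 3, rem=0, completes. Q0=[] Q1=[P3] Q2=[P1]
t=24-28: P3@Q1 runs 4, rem=5, quantum used, demote→Q2. Q0=[] Q1=[] Q2=[P1,P3]
t=28-30: P1@Q2 runs 2, rem=0, completes. Q0=[] Q1=[] Q2=[P3]
t=30-35: P3@Q2 runs 5, rem=0, completes. Q0=[] Q1=[] Q2=[]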